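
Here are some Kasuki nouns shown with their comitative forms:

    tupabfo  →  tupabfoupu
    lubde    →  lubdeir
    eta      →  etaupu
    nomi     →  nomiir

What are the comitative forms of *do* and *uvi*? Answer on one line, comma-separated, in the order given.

Looking at the last vowel of each stem: -ir when the last vowel of the stem is a front vowel (*lubde*, *nomi*); -upu when the last vowel of the stem is a back vowel (*tupabfo*, *eta*).
*do*: last vowel = /o/, a back vowel → -upu → *doupu*.
The last vowel of *uvi* is /i/, which is a front vowel, so the suffix is -ir, giving *uviir*.

doupu, uviir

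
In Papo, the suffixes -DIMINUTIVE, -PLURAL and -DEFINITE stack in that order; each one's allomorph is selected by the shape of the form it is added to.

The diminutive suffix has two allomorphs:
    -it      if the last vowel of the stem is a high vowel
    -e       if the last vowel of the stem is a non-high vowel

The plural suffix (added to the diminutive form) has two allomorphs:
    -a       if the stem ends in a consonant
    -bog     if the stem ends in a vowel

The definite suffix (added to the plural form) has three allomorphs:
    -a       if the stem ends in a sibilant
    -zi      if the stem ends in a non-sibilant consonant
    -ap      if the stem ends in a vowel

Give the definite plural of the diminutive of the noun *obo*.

oboebogzi

*obo* — last vowel /o/ (a non-high vowel) → -e → *oboe*.
Since the final sound of the diminutive form *oboe* is /e/ (a vowel), it takes -bog, giving *oboebog*.
The plural form *oboebog* — final sound /g/ (a non-sibilant consonant) → -zi → *oboebogzi*.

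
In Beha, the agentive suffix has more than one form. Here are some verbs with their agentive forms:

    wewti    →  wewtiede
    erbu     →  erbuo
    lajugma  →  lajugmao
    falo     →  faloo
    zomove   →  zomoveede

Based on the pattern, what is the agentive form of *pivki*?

pivkiede

The pattern is front/back vowel harmony: -ede when the last vowel of the stem is a front vowel (*wewti*, *zomove*); -o when the last vowel of the stem is a back vowel (*erbu*, *lajugma*, *falo*).
*pivki* — last vowel /i/ (a front vowel) → -ede → *pivkiede*.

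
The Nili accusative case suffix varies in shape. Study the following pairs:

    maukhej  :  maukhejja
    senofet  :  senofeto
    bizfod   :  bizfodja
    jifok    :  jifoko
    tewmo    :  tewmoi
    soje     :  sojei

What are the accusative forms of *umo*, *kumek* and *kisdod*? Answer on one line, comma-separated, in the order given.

umoi, kumeko, kisdodja

The alternation tracks the final sound of the stem — -o when the stem ends in a voiceless consonant (*senofet*, *jifok*); -ja when the stem ends in a voiced consonant (*maukhej*, *bizfod*); -i when the stem ends in a vowel (*tewmo*, *soje*).
The final sound of *umo* is /o/, which is a vowel, so the suffix is -i, giving *umoi*.
*kumek*: final sound = /k/, a voiceless consonant → -o → *kumeko*.
*kisdod*: final sound = /d/, a voiced consonant → -ja → *kisdodja*.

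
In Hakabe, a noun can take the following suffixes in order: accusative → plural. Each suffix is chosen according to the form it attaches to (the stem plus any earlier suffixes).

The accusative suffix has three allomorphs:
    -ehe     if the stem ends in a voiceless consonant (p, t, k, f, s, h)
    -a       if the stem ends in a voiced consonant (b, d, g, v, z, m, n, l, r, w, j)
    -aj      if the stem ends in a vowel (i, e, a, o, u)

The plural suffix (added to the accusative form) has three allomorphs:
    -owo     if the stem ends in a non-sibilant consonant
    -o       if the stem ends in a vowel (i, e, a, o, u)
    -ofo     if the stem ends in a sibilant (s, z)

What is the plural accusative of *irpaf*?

irpafeheo

The final sound of *irpaf* is /f/, which is a voiceless consonant, so the accusative suffix is -ehe, giving *irpafehe*.
The accusative form *irpafehe* — final sound /e/ (a vowel) → -o → *irpafeheo*.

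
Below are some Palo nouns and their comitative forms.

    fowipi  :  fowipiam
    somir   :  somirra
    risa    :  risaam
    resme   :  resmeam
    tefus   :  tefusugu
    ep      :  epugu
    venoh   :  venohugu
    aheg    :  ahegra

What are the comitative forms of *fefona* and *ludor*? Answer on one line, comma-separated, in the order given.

The suffix is conditioned by the final sound: -ugu when the stem ends in a voiceless consonant (*tefus*, *ep*, *venoh*); -ra when the stem ends in a voiced consonant (*somir*, *aheg*); -am when the stem ends in a vowel (*fowipi*, *risa*, *resme*).
The final sound of *fefona* is /a/, which is a vowel, so the suffix is -am, giving *fefonaam*.
*ludor*: final sound = /r/, a voiced consonant → -ra → *ludorra*.

fefonaam, ludorra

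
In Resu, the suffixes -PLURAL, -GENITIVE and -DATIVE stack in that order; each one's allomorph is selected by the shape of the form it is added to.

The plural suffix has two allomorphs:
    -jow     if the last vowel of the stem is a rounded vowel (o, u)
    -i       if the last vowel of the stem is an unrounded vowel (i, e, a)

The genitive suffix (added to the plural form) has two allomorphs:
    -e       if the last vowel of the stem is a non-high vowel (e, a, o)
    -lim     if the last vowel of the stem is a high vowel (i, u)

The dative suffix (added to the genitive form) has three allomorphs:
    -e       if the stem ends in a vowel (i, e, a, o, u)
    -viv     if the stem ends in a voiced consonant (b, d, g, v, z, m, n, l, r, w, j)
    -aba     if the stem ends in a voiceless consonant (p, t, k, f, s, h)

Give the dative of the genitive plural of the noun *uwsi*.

Since the last vowel of *uwsi* is /i/ (an unrounded vowel), it takes -i, giving *uwsii*.
Since the last vowel of the plural form *uwsii* is /i/ (a high vowel), it takes -lim, giving *uwsiilim*.
The genitive form *uwsiilim*: final sound = /m/, a voiced consonant → -viv → *uwsiilimviv*.

uwsiilimviv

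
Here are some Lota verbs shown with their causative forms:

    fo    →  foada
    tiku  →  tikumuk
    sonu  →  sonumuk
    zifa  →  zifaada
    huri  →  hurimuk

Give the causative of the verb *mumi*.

mumimuk

Looking at the last vowel of each stem: -muk when the last vowel of the stem is a high vowel (*tiku*, *sonu*, *huri*); -ada when the last vowel of the stem is a non-high vowel (*fo*, *zifa*).
The last vowel of *mumi* is /i/, which is a high vowel, so the suffix is -muk, giving *mumimuk*.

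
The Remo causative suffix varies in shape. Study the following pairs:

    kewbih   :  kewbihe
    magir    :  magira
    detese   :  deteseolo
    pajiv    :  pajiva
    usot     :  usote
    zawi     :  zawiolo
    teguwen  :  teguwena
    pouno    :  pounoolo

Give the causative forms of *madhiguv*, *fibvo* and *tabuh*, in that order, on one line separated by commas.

madhiguva, fibvoolo, tabuhe

The pattern is voicing of the final sound: -e when the stem ends in a voiceless consonant (*kewbih*, *usot*); -a when the stem ends in a voiced consonant (*magir*, *pajiv*, *teguwen*); -olo when the stem ends in a vowel (*detese*, *zawi*, *pouno*).
*madhiguv*: final sound = /v/, a voiced consonant → -a → *madhiguva*.
*fibvo*: final sound = /o/, a vowel → -olo → *fibvoolo*.
*tabuh* — final sound /h/ (a voiceless consonant) → -e → *tabuhe*.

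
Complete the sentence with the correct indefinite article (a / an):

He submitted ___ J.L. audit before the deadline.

The indefinite article is chosen by the initial *sound* of the following word, not its spelling.
The initialism *J.L.* is read letter by letter; the first letter, J, is pronounced /dʒeɪ/, which begins with a consonant sound.
So the article is *a*: He submitted a J.L. audit before the deadline.

a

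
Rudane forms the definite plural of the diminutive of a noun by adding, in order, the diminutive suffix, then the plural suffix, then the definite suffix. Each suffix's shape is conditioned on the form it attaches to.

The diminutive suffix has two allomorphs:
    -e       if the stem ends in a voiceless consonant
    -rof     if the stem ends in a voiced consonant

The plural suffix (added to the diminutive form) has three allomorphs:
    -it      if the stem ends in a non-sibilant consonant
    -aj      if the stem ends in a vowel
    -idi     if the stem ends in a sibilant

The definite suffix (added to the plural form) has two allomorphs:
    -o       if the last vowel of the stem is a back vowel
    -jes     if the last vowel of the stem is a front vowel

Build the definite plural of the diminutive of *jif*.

jifeajo

Since the final consonant of *jif* is /f/ (voiceless), it takes -e, giving *jife*.
The final sound of the diminutive form *jife* is /e/, which is a vowel, so the plural suffix is -aj, giving *jifeaj*.
The plural form *jifeaj*: last vowel = /a/, a back vowel → -o → *jifeajo*.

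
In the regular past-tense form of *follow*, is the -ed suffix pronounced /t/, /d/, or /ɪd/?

/d/

The stem *follow* ends in a voiced sound other than /d/.
The -ed suffix is realized as /ɪd/ after /t, d/; as /t/ after other voiceless consonants; and as /d/ after other voiced sounds.
So -ed on *follow* is pronounced /d/.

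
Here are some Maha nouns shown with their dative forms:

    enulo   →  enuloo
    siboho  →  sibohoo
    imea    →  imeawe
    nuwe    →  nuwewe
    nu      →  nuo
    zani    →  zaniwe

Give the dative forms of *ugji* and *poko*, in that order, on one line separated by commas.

The alternation tracks the last vowel of the stem — -o when the last vowel of the stem is a rounded vowel (*enulo*, *siboho*, *nu*); -we when the last vowel of the stem is an unrounded vowel (*imea*, *nuwe*, *zani*).
The last vowel of *ugji* is /i/, which is an unrounded vowel, so the suffix is -we, giving *ugjiwe*.
Since the last vowel of *poko* is /o/ (a rounded vowel), it takes -o, giving *pokoo*.

ugjiwe, pokoo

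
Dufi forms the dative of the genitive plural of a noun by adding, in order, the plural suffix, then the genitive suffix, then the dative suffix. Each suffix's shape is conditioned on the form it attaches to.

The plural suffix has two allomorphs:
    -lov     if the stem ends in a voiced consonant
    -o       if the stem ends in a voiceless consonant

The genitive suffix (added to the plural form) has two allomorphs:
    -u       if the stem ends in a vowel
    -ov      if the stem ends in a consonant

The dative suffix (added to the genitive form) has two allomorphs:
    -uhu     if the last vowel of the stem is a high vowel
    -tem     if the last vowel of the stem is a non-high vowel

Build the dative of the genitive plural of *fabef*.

The final consonant of *fabef* is /f/, which is voiceless, so the plural suffix is -o, giving *fabefo*.
The plural form *fabefo* — final sound /o/ (a vowel) → -u → *fabefou*.
The genitive form *fabefou* — last vowel /u/ (a high vowel) → -uhu → *fabefouuhu*.

fabefouuhu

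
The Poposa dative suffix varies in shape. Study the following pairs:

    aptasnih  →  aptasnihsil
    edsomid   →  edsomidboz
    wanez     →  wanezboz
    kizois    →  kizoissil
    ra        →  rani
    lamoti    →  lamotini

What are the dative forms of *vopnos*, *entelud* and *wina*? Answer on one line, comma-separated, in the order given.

The alternation tracks the final sound of the stem — -sil when the stem ends in a voiceless consonant (*aptasnih*, *kizois*); -boz when the stem ends in a voiced consonant (*edsomid*, *wanez*); -ni when the stem ends in a vowel (*ra*, *lamoti*).
*vopnos* — final sound /s/ (a voiceless consonant) → -sil → *vopnossil*.
*entelud*: final sound = /d/, a voiced consonant → -boz → *enteludboz*.
*wina*: final sound = /a/, a vowel → -ni → *winani*.

vopnossil, enteludboz, winani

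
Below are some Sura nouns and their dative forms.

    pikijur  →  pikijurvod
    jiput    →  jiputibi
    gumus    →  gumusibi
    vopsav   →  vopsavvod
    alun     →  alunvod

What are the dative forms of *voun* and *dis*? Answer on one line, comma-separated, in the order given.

The pattern is voicing of the final consonant: -ibi when the stem ends in a voiceless consonant (*jiput*, *gumus*); -vod when the stem ends in a voiced consonant (*pikijur*, *vopsav*, *alun*).
*voun*: final consonant = /n/, voiced → -vod → *vounvod*.
*dis*: final consonant = /s/, voiceless → -ibi → *disibi*.

vounvod, disibi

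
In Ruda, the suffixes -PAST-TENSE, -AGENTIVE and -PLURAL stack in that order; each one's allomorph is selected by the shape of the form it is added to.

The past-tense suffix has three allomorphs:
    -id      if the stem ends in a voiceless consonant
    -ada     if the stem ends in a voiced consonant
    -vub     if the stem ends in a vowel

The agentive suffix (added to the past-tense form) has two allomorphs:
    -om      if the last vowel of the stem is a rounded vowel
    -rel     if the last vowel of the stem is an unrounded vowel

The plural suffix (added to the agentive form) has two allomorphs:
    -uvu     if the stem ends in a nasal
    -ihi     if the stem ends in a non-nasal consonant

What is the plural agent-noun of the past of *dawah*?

*dawah*: final sound = /h/, a voiceless consonant → -id → *dawahid*.
The past-tense form *dawahid*: last vowel = /i/, an unrounded vowel → -rel → *dawahidrel*.
Since the final consonant of the agentive form *dawahidrel* is /l/ (non-nasal), it takes -ihi, giving *dawahidrelihi*.

dawahidrelihi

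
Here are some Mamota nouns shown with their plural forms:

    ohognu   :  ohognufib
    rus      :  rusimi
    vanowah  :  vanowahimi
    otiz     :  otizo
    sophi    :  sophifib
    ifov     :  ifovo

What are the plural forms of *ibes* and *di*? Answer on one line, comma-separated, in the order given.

Looking at the final sound of each stem: -imi when the stem ends in a voiceless consonant (*rus*, *vanowah*); -o when the stem ends in a voiced consonant (*otiz*, *ifov*); -fib when the stem ends in a vowel (*ohognu*, *sophi*).
*ibes*: final sound = /s/, a voiceless consonant → -imi → *ibesimi*.
Since the final sound of *di* is /i/ (a vowel), it takes -fib, giving *difib*.

ibesimi, difib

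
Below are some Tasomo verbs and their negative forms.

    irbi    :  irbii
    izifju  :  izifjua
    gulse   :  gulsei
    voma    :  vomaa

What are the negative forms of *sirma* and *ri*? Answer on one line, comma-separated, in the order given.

sirmaa, rii

The alternation tracks the last vowel of the stem — -i when the last vowel of the stem is a front vowel (*irbi*, *gulse*); -a when the last vowel of the stem is a back vowel (*izifju*, *voma*).
*sirma*: last vowel = /a/, a back vowel → -a → *sirmaa*.
*ri*: last vowel = /i/, a front vowel → -i → *rii*.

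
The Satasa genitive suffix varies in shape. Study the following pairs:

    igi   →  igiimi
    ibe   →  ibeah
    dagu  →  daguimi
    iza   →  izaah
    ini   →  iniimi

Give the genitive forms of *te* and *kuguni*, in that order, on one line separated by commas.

teah, kuguniimi

The alternation tracks the last vowel of the stem — -imi when the last vowel of the stem is a high vowel (*igi*, *dagu*, *ini*); -ah when the last vowel of the stem is a non-high vowel (*ibe*, *iza*).
The last vowel of *te* is /e/, which is a non-high vowel, so the suffix is -ah, giving *teah*.
Since the last vowel of *kuguni* is /i/ (a high vowel), it takes -imi, giving *kuguniimi*.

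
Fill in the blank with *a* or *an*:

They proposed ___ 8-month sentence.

an

The indefinite article is chosen by the initial *sound* of the following word, not its spelling.
The number *8* is spoken "eight", beginning with /eɪt/ — a vowel sound.
So the article is *an*: They proposed an 8-month sentence.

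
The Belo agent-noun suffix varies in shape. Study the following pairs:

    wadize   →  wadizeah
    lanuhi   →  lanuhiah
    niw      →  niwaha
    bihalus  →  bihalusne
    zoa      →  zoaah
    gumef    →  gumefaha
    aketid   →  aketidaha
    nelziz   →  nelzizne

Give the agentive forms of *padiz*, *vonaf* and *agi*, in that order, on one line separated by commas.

The suffix is conditioned by the final sound: -ne when the stem ends in a sibilant (*bihalus*, *nelziz*); -aha when the stem ends in a non-sibilant consonant (*niw*, *gumef*, *aketid*); -ah when the stem ends in a vowel (*wadize*, *lanuhi*, *zoa*).
*padiz*: final sound = /z/, a sibilant → -ne → *padizne*.
*vonaf*: final sound = /f/, a non-sibilant consonant → -aha → *vonafaha*.
*agi* — final sound /i/ (a vowel) → -ah → *agiah*.

padizne, vonafaha, agiah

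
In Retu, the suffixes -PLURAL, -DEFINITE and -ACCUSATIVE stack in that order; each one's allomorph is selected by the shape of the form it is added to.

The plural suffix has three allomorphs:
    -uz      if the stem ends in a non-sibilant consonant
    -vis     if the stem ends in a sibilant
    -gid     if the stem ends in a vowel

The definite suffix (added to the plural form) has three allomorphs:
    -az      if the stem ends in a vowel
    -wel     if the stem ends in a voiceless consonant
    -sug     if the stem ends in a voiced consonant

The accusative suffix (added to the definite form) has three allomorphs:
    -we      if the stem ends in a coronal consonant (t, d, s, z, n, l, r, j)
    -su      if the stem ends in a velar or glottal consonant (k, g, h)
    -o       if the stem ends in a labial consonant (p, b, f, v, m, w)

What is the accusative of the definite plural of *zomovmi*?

zomovmigidsugsu

*zomovmi* — final sound /i/ (a vowel) → -gid → *zomovmigid*.
The final sound of the plural form *zomovmigid* is /d/, which is a voiced consonant, so the definite suffix is -sug, giving *zomovmigidsug*.
The final consonant of the definite form *zomovmigidsug* is /g/, which is velar/glottal, so the accusative suffix is -su, giving *zomovmigidsugsu*.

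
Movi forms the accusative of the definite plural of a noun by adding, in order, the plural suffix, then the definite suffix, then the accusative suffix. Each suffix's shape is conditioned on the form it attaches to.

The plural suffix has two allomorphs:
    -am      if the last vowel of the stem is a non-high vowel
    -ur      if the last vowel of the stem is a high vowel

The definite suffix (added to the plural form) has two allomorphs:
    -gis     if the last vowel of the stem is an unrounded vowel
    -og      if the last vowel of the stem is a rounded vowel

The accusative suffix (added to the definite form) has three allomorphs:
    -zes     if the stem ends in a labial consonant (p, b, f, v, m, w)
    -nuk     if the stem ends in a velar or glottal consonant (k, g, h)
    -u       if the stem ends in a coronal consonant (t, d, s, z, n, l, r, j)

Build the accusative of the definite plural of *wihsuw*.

wihsuwurognuk

The last vowel of *wihsuw* is /u/, which is a high vowel, so the plural suffix is -ur, giving *wihsuwur*.
The last vowel of the plural form *wihsuwur* is /u/, which is a rounded vowel, so the definite suffix is -og, giving *wihsuwurog*.
The definite form *wihsuwurog* — final consonant /g/ (velar/glottal) → -nuk → *wihsuwurognuk*.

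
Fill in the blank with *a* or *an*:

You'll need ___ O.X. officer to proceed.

an

The indefinite article is chosen by the initial *sound* of the following word, not its spelling.
The initialism *O.X.* is read letter by letter; the first letter, O, is pronounced /oʊ/, which begins with a vowel sound.
So the article is *an*: You'll need an O.X. officer to proceed.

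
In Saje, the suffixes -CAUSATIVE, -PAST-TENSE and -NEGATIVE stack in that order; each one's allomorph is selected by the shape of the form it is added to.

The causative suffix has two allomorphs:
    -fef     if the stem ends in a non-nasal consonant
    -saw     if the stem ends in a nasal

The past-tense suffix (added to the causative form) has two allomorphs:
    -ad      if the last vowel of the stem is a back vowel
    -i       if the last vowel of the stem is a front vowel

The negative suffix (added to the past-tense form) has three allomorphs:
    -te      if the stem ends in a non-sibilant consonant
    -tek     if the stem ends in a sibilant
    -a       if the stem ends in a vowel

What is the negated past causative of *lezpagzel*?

lezpagzelfefia

*lezpagzel*: final consonant = /l/, non-nasal → -fef → *lezpagzelfef*.
The causative form *lezpagzelfef* — last vowel /e/ (a front vowel) → -i → *lezpagzelfefi*.
The final sound of the past-tense form *lezpagzelfefi* is /i/, which is a vowel, so the negative suffix is -a, giving *lezpagzelfefia*.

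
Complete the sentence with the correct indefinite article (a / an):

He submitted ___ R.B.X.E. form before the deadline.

The indefinite article is chosen by the initial *sound* of the following word, not its spelling.
The initialism *R.B.X.E.* is read letter by letter; the first letter, R, is pronounced /ɑr/, which begins with a vowel sound.
So the article is *an*: He submitted an R.B.X.E. form before the deadline.

an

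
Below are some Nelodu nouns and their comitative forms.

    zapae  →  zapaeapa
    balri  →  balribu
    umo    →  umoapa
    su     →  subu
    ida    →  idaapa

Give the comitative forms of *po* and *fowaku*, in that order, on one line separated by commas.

poapa, fowakubu

The suffix is conditioned by the last vowel: -bu when the last vowel of the stem is a high vowel (*balri*, *su*); -apa when the last vowel of the stem is a non-high vowel (*zapae*, *umo*, *ida*).
Since the last vowel of *po* is /o/ (a non-high vowel), it takes -apa, giving *poapa*.
The last vowel of *fowaku* is /u/, which is a high vowel, so the suffix is -bu, giving *fowakubu*.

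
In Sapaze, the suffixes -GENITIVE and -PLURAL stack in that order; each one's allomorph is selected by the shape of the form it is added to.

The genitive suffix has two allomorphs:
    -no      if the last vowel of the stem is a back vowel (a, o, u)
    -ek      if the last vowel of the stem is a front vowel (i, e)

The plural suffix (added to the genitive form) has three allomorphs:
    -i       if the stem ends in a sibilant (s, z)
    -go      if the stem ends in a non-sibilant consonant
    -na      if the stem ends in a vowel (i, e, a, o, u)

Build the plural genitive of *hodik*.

The last vowel of *hodik* is /i/, which is a front vowel, so the genitive suffix is -ek, giving *hodikek*.
Since the final sound of the genitive form *hodikek* is /k/ (a non-sibilant consonant), it takes -go, giving *hodikekgo*.

hodikekgo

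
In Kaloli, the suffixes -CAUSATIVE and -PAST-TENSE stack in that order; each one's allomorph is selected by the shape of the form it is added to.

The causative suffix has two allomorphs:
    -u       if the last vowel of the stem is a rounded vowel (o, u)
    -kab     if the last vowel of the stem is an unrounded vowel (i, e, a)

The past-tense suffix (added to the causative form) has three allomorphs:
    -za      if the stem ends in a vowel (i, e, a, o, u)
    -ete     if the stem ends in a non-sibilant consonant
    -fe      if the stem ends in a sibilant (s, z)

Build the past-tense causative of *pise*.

pisekabete

The last vowel of *pise* is /e/, which is an unrounded vowel, so the causative suffix is -kab, giving *pisekab*.
The causative form *pisekab*: final sound = /b/, a non-sibilant consonant → -ete → *pisekabete*.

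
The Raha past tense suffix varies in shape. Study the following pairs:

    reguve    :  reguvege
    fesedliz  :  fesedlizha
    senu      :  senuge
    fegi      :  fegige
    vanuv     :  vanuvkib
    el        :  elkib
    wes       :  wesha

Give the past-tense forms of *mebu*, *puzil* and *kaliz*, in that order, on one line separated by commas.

mebuge, puzilkib, kalizha

The alternation tracks the final sound of the stem — -ha when the stem ends in a sibilant (*fesedliz*, *wes*); -kib when the stem ends in a non-sibilant consonant (*vanuv*, *el*); -ge when the stem ends in a vowel (*reguve*, *senu*, *fegi*).
Since the final sound of *mebu* is /u/ (a vowel), it takes -ge, giving *mebuge*.
The final sound of *puzil* is /l/, which is a non-sibilant consonant, so the suffix is -kib, giving *puzilkib*.
*kaliz* — final sound /z/ (a sibilant) → -ha → *kalizha*.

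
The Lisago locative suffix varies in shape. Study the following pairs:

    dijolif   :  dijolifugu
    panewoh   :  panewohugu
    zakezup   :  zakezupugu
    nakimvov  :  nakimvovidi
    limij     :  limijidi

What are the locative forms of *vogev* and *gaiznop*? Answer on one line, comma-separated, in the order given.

The pattern is voicing of the final consonant: -ugu when the stem ends in a voiceless consonant (*dijolif*, *panewoh*, *zakezup*); -idi when the stem ends in a voiced consonant (*nakimvov*, *limij*).
The final consonant of *vogev* is /v/, which is voiced, so the suffix is -idi, giving *vogevidi*.
*gaiznop*: final consonant = /p/, voiceless → -ugu → *gaiznopugu*.

vogevidi, gaiznopugu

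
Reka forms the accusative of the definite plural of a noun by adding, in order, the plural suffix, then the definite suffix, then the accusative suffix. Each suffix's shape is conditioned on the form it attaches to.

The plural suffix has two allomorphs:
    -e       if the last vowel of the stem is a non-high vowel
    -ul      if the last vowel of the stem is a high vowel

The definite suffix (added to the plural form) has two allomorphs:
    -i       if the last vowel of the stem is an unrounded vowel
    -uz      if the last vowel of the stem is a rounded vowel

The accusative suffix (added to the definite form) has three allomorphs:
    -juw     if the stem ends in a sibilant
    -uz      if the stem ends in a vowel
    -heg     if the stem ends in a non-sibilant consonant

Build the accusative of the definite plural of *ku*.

kuuluzjuw

The last vowel of *ku* is /u/, which is a high vowel, so the plural suffix is -ul, giving *kuul*.
The last vowel of the plural form *kuul* is /u/, which is a rounded vowel, so the definite suffix is -uz, giving *kuuluz*.
Since the final sound of the definite form *kuuluz* is /z/ (a sibilant), it takes -juw, giving *kuuluzjuw*.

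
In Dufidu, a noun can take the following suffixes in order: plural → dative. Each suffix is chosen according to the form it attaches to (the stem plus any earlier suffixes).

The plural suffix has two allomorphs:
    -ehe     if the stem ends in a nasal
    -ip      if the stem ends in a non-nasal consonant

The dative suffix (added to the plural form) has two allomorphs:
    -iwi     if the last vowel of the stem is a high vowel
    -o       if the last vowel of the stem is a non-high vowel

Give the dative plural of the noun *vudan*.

vudaneheo

Since the final consonant of *vudan* is /n/ (a nasal), it takes -ehe, giving *vudanehe*.
The plural form *vudanehe*: last vowel = /e/, a non-high vowel → -o → *vudaneheo*.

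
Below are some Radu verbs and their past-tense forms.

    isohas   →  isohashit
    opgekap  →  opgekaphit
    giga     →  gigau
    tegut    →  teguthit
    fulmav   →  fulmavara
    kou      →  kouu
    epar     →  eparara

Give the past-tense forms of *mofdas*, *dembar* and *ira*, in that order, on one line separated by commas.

The pattern is voicing of the final sound: -hit when the stem ends in a voiceless consonant (*isohas*, *opgekap*, *tegut*); -ara when the stem ends in a voiced consonant (*fulmav*, *epar*); -u when the stem ends in a vowel (*giga*, *kou*).
*mofdas* — final sound /s/ (a voiceless consonant) → -hit → *mofdashit*.
*dembar* — final sound /r/ (a voiced consonant) → -ara → *dembarara*.
Since the final sound of *ira* is /a/ (a vowel), it takes -u, giving *irau*.

mofdashit, dembarara, irau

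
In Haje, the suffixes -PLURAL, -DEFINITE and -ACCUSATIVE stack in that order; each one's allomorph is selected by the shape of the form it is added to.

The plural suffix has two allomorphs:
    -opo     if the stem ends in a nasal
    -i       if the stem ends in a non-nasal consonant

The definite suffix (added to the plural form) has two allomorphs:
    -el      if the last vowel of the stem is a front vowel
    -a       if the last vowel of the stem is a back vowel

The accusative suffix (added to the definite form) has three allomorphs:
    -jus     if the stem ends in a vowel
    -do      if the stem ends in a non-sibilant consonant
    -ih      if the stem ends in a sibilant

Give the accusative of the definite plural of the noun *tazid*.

*tazid* — final consonant /d/ (non-nasal) → -i → *tazidi*.
The plural form *tazidi* — last vowel /i/ (a front vowel) → -el → *tazidiel*.
The definite form *tazidiel*: final sound = /l/, a non-sibilant consonant → -do → *tazidieldo*.

tazidieldo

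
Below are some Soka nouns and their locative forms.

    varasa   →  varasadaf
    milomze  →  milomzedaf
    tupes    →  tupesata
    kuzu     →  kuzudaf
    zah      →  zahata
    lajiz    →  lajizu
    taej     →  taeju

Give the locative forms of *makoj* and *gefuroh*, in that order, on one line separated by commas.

Looking at the final sound of each stem: -ata when the stem ends in a voiceless consonant (*tupes*, *zah*); -u when the stem ends in a voiced consonant (*lajiz*, *taej*); -daf when the stem ends in a vowel (*varasa*, *milomze*, *kuzu*).
*makoj*: final sound = /j/, a voiced consonant → -u → *makoju*.
The final sound of *gefuroh* is /h/, which is a voiceless consonant, so the suffix is -ata, giving *gefurohata*.

makoju, gefurohata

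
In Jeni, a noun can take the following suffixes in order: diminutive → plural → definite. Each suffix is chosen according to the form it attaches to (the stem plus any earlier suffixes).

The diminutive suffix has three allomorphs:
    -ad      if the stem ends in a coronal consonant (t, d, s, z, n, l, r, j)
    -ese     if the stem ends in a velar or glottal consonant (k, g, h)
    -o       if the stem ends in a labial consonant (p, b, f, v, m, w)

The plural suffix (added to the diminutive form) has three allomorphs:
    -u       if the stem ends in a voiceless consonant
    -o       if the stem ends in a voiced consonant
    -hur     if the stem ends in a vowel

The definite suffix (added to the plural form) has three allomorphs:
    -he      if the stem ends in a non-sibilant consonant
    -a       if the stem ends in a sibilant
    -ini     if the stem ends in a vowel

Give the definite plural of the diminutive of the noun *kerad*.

*kerad* — final consonant /d/ (coronal) → -ad → *keradad*.
The diminutive form *keradad* — final sound /d/ (a voiced consonant) → -o → *keradado*.
The plural form *keradado* — final sound /o/ (a vowel) → -ini → *keradadoini*.

keradadoini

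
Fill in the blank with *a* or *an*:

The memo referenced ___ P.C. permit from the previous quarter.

a

The indefinite article is chosen by the initial *sound* of the following word, not its spelling.
The initialism *P.C.* is read letter by letter; the first letter, P, is pronounced /piː/, which begins with a consonant sound.
So the article is *a*: The memo referenced a P.C. permit from the previous quarter.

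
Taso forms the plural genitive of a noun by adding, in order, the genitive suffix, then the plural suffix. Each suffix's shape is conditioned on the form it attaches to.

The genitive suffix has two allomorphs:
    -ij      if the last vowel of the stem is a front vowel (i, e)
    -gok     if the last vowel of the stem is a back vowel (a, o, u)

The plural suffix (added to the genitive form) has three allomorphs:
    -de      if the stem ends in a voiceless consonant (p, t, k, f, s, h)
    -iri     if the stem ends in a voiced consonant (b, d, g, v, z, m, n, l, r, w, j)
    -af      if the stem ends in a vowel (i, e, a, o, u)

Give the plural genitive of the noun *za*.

*za*: last vowel = /a/, a back vowel → -gok → *zagok*.
The genitive form *zagok*: final sound = /k/, a voiceless consonant → -de → *zagokde*.

zagokde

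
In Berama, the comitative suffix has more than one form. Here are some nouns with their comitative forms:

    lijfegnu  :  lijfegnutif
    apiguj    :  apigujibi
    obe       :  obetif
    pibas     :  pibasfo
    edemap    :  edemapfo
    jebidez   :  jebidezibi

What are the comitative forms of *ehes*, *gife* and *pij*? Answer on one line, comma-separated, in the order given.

ehesfo, gifetif, pijibi

The alternation tracks the final sound of the stem — -fo when the stem ends in a voiceless consonant (*pibas*, *edemap*); -ibi when the stem ends in a voiced consonant (*apiguj*, *jebidez*); -tif when the stem ends in a vowel (*lijfegnu*, *obe*).
*ehes* — final sound /s/ (a voiceless consonant) → -fo → *ehesfo*.
*gife* — final sound /e/ (a vowel) → -tif → *gifetif*.
The final sound of *pij* is /j/, which is a voiced consonant, so the suffix is -ibi, giving *pijibi*.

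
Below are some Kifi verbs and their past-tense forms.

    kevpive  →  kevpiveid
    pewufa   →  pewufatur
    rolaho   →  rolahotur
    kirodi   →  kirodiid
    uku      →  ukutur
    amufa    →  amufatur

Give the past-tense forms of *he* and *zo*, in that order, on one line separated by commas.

Looking at the last vowel of each stem: -id when the last vowel of the stem is a front vowel (*kevpive*, *kirodi*); -tur when the last vowel of the stem is a back vowel (*pewufa*, *rolaho*, *uku*, *amufa*).
*he* — last vowel /e/ (a front vowel) → -id → *heid*.
*zo* — last vowel /o/ (a back vowel) → -tur → *zotur*.

heid, zotur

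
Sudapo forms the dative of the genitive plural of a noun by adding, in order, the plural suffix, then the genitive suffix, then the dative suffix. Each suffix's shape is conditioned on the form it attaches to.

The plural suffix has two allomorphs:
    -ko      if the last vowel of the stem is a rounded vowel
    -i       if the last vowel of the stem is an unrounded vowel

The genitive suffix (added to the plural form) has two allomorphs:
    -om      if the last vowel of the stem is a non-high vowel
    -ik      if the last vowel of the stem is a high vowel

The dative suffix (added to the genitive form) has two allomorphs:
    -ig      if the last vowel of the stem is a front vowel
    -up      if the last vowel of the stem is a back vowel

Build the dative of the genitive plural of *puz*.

*puz* — last vowel /u/ (a rounded vowel) → -ko → *puzko*.
The last vowel of the plural form *puzko* is /o/, which is a non-high vowel, so the genitive suffix is -om, giving *puzkoom*.
The genitive form *puzkoom* — last vowel /o/ (a back vowel) → -up → *puzkoomup*.

puzkoomup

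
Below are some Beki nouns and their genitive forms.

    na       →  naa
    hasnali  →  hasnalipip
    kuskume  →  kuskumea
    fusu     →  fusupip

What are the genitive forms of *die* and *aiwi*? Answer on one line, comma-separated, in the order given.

Looking at the last vowel of each stem: -pip when the last vowel of the stem is a high vowel (*hasnali*, *fusu*); -a when the last vowel of the stem is a non-high vowel (*na*, *kuskume*).
Since the last vowel of *die* is /e/ (a non-high vowel), it takes -a, giving *diea*.
*aiwi*: last vowel = /i/, a high vowel → -pip → *aiwipip*.

diea, aiwipip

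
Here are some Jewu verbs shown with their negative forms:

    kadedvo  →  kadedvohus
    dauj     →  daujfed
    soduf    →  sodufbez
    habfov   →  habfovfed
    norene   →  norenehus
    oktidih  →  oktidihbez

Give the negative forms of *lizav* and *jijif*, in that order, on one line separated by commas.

lizavfed, jijifbez

The pattern is voicing of the final sound: -bez when the stem ends in a voiceless consonant (*soduf*, *oktidih*); -fed when the stem ends in a voiced consonant (*dauj*, *habfov*); -hus when the stem ends in a vowel (*kadedvo*, *norene*).
The final sound of *lizav* is /v/, which is a voiced consonant, so the suffix is -fed, giving *lizavfed*.
Since the final sound of *jijif* is /f/ (a voiceless consonant), it takes -bez, giving *jijifbez*.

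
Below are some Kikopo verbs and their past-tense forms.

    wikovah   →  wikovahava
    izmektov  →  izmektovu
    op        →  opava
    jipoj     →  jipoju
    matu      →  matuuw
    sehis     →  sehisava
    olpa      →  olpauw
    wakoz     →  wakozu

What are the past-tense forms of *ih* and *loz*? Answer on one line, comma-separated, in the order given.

ihava, lozu

The alternation tracks the final sound of the stem — -ava when the stem ends in a voiceless consonant (*wikovah*, *op*, *sehis*); -u when the stem ends in a voiced consonant (*izmektov*, *jipoj*, *wakoz*); -uw when the stem ends in a vowel (*matu*, *olpa*).
Since the final sound of *ih* is /h/ (a voiceless consonant), it takes -ava, giving *ihava*.
*loz* — final sound /z/ (a voiced consonant) → -u → *lozu*.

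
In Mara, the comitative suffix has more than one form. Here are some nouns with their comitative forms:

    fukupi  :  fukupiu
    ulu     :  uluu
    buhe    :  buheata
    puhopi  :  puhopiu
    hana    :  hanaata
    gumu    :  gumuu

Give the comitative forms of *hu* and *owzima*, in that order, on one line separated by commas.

huu, owzimaata

The alternation tracks the last vowel of the stem — -u when the last vowel of the stem is a high vowel (*fukupi*, *ulu*, *puhopi*, *gumu*); -ata when the last vowel of the stem is a non-high vowel (*buhe*, *hana*).
*hu*: last vowel = /u/, a high vowel → -u → *huu*.
Since the last vowel of *owzima* is /a/ (a non-high vowel), it takes -ata, giving *owzimaata*.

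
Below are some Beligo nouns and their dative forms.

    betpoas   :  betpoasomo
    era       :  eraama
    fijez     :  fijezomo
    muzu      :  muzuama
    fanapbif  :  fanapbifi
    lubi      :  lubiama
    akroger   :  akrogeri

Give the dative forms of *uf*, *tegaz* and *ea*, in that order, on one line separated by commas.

ufi, tegazomo, eaama

Looking at the final sound of each stem: -omo when the stem ends in a sibilant (*betpoas*, *fijez*); -i when the stem ends in a non-sibilant consonant (*fanapbif*, *akroger*); -ama when the stem ends in a vowel (*era*, *muzu*, *lubi*).
Since the final sound of *uf* is /f/ (a non-sibilant consonant), it takes -i, giving *ufi*.
Since the final sound of *tegaz* is /z/ (a sibilant), it takes -omo, giving *tegazomo*.
*ea*: final sound = /a/, a vowel → -ama → *eaama*.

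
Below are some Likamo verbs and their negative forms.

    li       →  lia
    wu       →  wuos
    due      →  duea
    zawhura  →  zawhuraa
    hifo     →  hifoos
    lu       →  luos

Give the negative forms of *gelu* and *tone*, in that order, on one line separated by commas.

geluos, tonea

The pattern is rounding harmony: -os when the last vowel of the stem is a rounded vowel (*wu*, *hifo*, *lu*); -a when the last vowel of the stem is an unrounded vowel (*li*, *due*, *zawhura*).
*gelu* — last vowel /u/ (a rounded vowel) → -os → *geluos*.
Since the last vowel of *tone* is /e/ (an unrounded vowel), it takes -a, giving *tonea*.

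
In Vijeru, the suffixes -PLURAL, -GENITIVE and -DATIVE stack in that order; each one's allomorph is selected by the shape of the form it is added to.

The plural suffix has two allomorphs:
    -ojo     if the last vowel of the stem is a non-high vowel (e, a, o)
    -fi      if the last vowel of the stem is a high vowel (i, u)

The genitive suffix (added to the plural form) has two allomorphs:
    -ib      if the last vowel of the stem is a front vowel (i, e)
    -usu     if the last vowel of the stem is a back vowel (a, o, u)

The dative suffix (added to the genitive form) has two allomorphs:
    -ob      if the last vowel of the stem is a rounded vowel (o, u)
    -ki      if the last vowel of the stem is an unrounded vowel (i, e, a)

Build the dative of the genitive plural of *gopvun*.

gopvunfiibki

The last vowel of *gopvun* is /u/, which is a high vowel, so the plural suffix is -fi, giving *gopvunfi*.
The plural form *gopvunfi* — last vowel /i/ (a front vowel) → -ib → *gopvunfiib*.
The genitive form *gopvunfiib* — last vowel /i/ (an unrounded vowel) → -ki → *gopvunfiibki*.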